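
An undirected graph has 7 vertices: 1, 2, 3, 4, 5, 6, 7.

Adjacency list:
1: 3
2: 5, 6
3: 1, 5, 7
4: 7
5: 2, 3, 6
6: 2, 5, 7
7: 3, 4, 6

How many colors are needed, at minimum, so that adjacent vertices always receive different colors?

3

2, 5, 6 are pairwise adjacent, so at least 3 colors are needed.
One proper 3-coloring: 1=blue, 2=green, 3=red, 4=red, 5=blue, 6=red, 7=blue. Each edge has distinct colors on its endpoints.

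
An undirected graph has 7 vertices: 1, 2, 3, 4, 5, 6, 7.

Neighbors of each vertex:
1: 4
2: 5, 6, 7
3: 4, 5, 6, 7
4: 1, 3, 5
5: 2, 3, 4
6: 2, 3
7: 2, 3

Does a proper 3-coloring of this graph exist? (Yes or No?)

Yes

The chromatic number is 3. 3, 4, 5 are mutually adjacent, so at least 3 colors are needed.
3 colors suffice: color red → {1, 2, 3}; color blue → {5, 6, 7}; color green → {4}.
That is already a proper 3-coloring.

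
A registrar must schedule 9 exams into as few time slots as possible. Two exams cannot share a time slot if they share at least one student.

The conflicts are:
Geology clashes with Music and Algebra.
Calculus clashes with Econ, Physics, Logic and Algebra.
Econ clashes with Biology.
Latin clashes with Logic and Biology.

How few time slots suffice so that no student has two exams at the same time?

The cycle Logic-Calculus-Econ-Biology-Latin-Logic has odd length 5, so it cannot be 2-colored; at least 3 time slots are needed.
3 time slots suffice: time slot 1 → {Geology, Calculus, Latin}; time slot 2 → {Music, Econ, Physics, Logic, Algebra}; time slot 3 → {Biology}. No two conflicting exams share a time slot.

3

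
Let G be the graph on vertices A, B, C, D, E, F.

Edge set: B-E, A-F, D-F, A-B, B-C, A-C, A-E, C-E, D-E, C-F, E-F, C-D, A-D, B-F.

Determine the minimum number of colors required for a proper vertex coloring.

A, B, C, E, F form a clique, so at least 5 colors are needed.
5 colors suffice: color red → {F}; color blue → {E}; color green → {A}; color yellow → {C}; color purple → {B, D}. No two adjacent vertices share a color.

5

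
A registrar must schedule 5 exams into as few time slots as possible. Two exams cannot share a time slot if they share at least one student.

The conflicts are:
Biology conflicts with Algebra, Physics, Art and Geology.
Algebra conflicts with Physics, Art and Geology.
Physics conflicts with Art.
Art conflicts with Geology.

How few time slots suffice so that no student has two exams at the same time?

Biology, Algebra, Art, Geology all conflict with each other, so at least 4 time slots are needed.
Using 4 time slots: Biology=2, Algebra=3, Physics=4, Art=1, Geology=4. Each listed conflict is separated.

4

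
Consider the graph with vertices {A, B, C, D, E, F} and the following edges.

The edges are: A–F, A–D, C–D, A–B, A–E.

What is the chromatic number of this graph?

2

A and E are adjacent, so at least 2 colors are needed.
2 colors suffice: A=red, B=blue, C=red, D=blue, E=blue, F=blue. Each edge has distinct colors on its endpoints.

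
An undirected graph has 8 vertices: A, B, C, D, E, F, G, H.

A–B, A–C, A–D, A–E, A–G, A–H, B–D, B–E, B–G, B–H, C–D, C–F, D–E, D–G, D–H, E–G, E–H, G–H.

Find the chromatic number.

A, B, D, E, G, H are pairwise adjacent (a clique of size 6), so at least 6 colors are needed.
6 colors suffice: color 1 → {D, F}; color 2 → {A}; color 3 → {B, C}; color 4 → {E}; color 5 → {G}; color 6 → {H}. Each edge has distinct colors on its endpoints.

6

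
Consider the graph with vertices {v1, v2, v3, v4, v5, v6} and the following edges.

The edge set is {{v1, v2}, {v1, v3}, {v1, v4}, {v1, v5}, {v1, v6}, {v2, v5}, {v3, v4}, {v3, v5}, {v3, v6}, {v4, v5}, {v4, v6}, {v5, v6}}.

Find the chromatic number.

v1, v3, v4, v5, v6 form a clique, so at least 5 colors are needed.
5 colors suffice: color 1 → {v5}; color 2 → {v1}; color 3 → {v2, v4}; color 4 → {v6}; color 5 → {v3}. Every edge joins two different colors.

5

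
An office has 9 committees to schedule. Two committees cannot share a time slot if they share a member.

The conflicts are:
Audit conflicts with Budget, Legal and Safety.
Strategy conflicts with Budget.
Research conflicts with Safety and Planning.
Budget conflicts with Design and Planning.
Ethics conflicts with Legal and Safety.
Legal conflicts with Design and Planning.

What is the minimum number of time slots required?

3

The cycle Planning-Budget-Audit-Safety-Research-Planning has odd length 5, so it cannot be 2-colored; at least 3 time slots are needed.
Using 3 time slots: Audit=2, Strategy=2, Research=3, Budget=1, Ethics=2, Legal=1, Safety=1, Design=2, Planning=2. No two conflicting committees share a time slot.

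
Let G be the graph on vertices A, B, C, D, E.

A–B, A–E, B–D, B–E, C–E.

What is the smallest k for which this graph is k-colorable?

A, B, E are pairwise adjacent, so at least 3 colors are needed.
One proper 3-coloring: A=green, B=red, C=red, D=blue, E=blue. No two adjacent vertices share a color.

3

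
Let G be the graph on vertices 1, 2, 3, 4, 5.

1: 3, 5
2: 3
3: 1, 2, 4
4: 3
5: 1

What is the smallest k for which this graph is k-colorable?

2

1 and 3 are adjacent, so at least 2 colors are needed.
2 colors suffice: color a → {3, 5}; color b → {1, 2, 4}. No two adjacent vertices share a color.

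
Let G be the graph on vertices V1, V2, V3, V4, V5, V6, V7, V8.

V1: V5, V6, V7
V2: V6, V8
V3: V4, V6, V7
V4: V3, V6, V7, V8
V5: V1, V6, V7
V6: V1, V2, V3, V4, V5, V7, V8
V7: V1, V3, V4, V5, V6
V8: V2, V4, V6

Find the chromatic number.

4

V3, V4, V6, V7 form a clique, so at least 4 colors are needed.
4 colors suffice: V1=Y, V2=G, V3=Y, V4=G, V5=G, V6=R, V7=B, V8=B. No two adjacent vertices share a color.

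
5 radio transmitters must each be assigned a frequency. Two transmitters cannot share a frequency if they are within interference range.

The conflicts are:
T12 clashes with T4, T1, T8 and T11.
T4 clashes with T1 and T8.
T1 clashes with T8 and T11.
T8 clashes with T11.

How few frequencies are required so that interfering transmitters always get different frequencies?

4

T12, T4, T1, T8 all conflict with each other, so at least 4 frequencies are needed.
4 frequencies suffice: frequency 1 → {T8}; frequency 2 → {T12}; frequency 3 → {T1}; frequency 4 → {T4, T11}. No two conflicting transmitters share a frequency.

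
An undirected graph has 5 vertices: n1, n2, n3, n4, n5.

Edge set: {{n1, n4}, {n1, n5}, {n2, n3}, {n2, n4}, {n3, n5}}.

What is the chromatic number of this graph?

3

The cycle n1-n5-n3-n2-n4-n1 has odd length 5, so it cannot be 2-colored; at least 3 colors are needed.
A valid assignment using 3 colors: n1=3, n2=2, n3=1, n4=1, n5=2. No two adjacent vertices share a color.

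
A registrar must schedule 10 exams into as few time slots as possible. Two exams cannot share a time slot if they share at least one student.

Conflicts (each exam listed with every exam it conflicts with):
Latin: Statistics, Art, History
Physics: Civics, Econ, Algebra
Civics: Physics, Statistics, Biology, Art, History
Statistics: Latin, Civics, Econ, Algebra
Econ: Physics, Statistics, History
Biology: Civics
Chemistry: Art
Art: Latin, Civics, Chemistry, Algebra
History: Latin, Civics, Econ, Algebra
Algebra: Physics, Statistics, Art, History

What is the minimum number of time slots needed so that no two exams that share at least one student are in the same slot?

2

Chemistry and Art conflict, so at least 2 time slots are needed.
Using 2 time slots: Latin=1, Physics=2, Civics=1, Statistics=2, Econ=1, Biology=2, Chemistry=1, Art=2, History=2, Algebra=1. Every pair that conflicts lands in different time slots.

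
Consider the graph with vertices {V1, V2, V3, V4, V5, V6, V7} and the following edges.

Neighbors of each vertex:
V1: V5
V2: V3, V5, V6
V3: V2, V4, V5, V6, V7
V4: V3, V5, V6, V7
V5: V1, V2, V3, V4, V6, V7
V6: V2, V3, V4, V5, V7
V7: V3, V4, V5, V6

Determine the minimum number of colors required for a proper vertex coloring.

V3, V4, V5, V6, V7 form a clique, so at least 5 colors are needed.
One proper 5-coloring: V1=B, V2=Y, V3=B, V4=Y, V5=R, V6=G, V7=P. Every edge joins two different colors.

5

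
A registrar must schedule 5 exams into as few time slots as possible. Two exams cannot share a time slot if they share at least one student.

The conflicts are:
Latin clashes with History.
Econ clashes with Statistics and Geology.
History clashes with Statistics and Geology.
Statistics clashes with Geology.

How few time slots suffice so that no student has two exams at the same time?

Econ, Statistics, Geology pairwise conflict, so at least 3 time slots are needed.
3 time slots suffice: time slot 1 → {Latin, Statistics}; time slot 2 → {Geology}; time slot 3 → {Econ, History}. Each listed conflict is separated.

3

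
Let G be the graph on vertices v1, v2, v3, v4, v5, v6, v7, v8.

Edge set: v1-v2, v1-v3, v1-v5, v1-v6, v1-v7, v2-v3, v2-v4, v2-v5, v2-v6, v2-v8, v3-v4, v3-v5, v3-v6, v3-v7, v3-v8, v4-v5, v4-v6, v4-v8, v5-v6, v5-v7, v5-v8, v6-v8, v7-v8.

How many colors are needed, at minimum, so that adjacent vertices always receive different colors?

v2, v3, v4, v5, v6, v8 are mutually adjacent (a clique of size 6), so at least 6 colors are needed.
A valid assignment using 6 colors: v1=5, v2=4, v3=1, v4=6, v5=2, v6=3, v7=3, v8=5. No two adjacent vertices share a color.

6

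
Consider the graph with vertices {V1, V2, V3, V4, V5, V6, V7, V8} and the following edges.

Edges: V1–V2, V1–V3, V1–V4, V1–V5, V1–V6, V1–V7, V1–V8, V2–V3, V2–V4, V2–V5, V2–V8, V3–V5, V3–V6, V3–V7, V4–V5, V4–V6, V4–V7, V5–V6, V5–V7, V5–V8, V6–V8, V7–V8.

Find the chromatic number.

4

V1, V4, V5, V6 form a clique, so at least 4 colors are needed.
4 colors suffice: V1=1, V2=4, V3=3, V4=3, V5=2, V6=4, V7=4, V8=3. Each edge has distinct colors on its endpoints.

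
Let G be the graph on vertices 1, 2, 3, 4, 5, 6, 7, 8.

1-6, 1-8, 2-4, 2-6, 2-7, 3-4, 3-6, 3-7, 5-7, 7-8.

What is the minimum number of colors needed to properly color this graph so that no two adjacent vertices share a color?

3

The cycle 6-1-8-7-3-6 has odd length 5, so it cannot be 2-colored; at least 3 colors are needed.
3 colors suffice: color a → {4, 6, 7}; color b → {2, 3, 5, 8}; color c → {1}. No two adjacent vertices share a color.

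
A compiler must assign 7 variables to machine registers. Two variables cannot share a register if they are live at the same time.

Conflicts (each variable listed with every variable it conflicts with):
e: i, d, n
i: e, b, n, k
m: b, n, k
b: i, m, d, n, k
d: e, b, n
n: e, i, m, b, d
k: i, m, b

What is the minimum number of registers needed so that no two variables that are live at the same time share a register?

i, b, n all conflict with each other, so at least 3 registers are needed.
3 registers suffice: e=2, i=3, m=3, b=2, d=3, n=1, k=1. No two conflicting variables share a register.

3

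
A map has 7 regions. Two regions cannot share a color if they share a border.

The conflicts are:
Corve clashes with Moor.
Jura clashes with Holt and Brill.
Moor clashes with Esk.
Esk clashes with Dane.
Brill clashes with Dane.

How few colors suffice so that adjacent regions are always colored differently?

2

Corve and Moor conflict, so at least 2 colors are needed.
2 colors suffice: color 1 → {Jura, Moor, Dane}; color 2 → {Corve, Holt, Esk, Brill}. No two conflicting regions share a color.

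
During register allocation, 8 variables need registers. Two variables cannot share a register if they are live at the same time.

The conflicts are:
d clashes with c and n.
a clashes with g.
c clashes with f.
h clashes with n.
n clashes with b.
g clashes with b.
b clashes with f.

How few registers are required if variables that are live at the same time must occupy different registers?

3

The cycle d-c-f-b-n-d has odd length 5, so it cannot be 2-colored; at least 3 registers are needed.
A valid assignment using 3 registers: d=3, a=1, c=1, h=1, n=2, g=2, b=1, f=2. Each listed conflict is separated.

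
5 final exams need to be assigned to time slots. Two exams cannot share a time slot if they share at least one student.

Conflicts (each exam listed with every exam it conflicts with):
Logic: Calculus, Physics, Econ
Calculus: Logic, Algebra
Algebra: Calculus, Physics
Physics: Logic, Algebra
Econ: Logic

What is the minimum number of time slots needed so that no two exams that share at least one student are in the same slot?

Calculus and Algebra conflict, so at least 2 time slots are needed.
2 time slots suffice: Logic=1, Calculus=2, Algebra=1, Physics=2, Econ=2. Each listed conflict is separated.

2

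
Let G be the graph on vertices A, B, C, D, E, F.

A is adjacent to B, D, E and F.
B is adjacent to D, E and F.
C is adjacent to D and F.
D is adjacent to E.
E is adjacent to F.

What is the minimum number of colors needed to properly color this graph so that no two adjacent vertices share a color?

4

A, B, E, F form a clique, so at least 4 colors are needed.
One proper 4-coloring: A=yellow, B=blue, C=blue, D=red, E=green, F=red. No two adjacent vertices share a color.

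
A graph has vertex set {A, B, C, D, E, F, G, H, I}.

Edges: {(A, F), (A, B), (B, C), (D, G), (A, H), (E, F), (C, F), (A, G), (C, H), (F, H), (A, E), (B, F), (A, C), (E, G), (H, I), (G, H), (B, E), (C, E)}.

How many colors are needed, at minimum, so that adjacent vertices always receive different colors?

A, B, C, E, F are pairwise adjacent (a clique of size 5), so at least 5 colors are needed.
A valid assignment using 5 colors: A=1, B=5, C=3, D=1, E=4, F=2, G=2, H=4, I=1. Each edge has distinct colors on its endpoints.

5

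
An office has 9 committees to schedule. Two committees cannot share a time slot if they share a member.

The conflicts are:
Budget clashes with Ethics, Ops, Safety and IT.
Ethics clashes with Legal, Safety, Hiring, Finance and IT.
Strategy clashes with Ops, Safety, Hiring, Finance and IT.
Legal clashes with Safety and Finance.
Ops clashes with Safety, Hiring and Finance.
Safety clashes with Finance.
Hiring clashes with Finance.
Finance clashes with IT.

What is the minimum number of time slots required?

4

Ethics, Legal, Safety, Finance are mutually in conflict, so at least 4 time slots are needed.
Using 4 time slots: Budget=1, Ethics=2, Strategy=4, Legal=4, Ops=2, Safety=3, Hiring=3, Finance=1, IT=3. No two conflicting committees share a time slot.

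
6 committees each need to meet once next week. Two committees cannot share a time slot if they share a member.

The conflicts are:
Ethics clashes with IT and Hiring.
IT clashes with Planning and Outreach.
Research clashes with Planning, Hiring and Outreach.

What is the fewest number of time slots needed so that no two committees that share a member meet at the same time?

The cycle Ethics-IT-Outreach-Research-Hiring-Ethics has odd length 5, so it cannot be 2-colored; at least 3 time slots are needed.
A valid assignment using 3 time slots: Ethics=3, IT=1, Research=1, Planning=2, Hiring=2, Outreach=2. Every pair that conflicts lands in different time slots.

3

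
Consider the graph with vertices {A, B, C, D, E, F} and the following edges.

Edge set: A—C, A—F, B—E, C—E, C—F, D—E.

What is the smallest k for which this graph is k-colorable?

3

A, C, F form a triangle, so at least 3 colors are needed.
3 colors suffice: A=3, B=1, C=1, D=1, E=2, F=2. Every edge joins two different colors.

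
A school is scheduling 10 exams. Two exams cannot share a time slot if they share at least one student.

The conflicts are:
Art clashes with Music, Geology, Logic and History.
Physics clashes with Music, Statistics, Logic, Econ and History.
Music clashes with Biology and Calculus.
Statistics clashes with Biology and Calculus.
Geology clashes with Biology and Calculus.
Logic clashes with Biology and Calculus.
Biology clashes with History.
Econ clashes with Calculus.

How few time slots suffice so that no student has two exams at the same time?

2

Music and Biology conflict, so at least 2 time slots are needed.
Using 2 time slots: Art=1, Physics=1, Music=2, Statistics=2, Geology=2, Logic=2, Biology=1, Econ=2, History=2, Calculus=1. No two conflicting exams share a time slot.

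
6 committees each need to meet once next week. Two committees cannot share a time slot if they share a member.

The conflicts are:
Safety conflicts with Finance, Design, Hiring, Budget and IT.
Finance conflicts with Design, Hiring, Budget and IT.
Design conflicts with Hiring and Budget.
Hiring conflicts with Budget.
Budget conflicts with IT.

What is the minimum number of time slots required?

Safety, Finance, Design, Hiring, Budget all conflict with each other, so at least 5 time slots are needed.
5 time slots suffice: time slot 1 → {Budget}; time slot 2 → {Safety}; time slot 3 → {Finance}; time slot 4 → {Hiring, IT}; time slot 5 → {Design}. Every pair that conflicts lands in different time slots.

5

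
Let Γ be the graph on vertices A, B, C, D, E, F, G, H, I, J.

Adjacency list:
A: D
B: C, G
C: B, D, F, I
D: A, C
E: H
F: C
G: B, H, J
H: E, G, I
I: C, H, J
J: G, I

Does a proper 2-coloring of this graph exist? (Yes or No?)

No

The cycle J-I-C-B-G-J has odd length 5, so it cannot be 2-colored; at least 3 colors are needed.
So 2 colors are not enough.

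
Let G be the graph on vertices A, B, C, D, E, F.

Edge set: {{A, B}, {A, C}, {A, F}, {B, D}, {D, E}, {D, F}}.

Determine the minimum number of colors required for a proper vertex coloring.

D and E are adjacent, so at least 2 colors are needed.
2 colors suffice: color 1 → {A, D}; color 2 → {B, C, E, F}. Every edge joins two different colors.

2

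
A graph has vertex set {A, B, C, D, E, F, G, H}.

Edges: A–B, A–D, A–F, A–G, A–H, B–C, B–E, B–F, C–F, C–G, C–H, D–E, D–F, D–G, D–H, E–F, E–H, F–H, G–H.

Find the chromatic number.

D, E, F, H are pairwise adjacent (a clique of size 4), so at least 4 colors are needed.
One proper 4-coloring: A=green, B=red, C=green, D=yellow, E=green, F=blue, G=blue, H=red. No two adjacent vertices share a color.

4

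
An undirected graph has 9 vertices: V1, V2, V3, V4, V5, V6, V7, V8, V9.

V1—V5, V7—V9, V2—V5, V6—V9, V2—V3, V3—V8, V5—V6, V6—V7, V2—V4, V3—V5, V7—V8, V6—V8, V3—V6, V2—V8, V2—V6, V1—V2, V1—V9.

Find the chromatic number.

V2, V3, V5, V6 form a clique, so at least 4 colors are needed.
4 colors suffice: color 1 → {V1, V4, V6}; color 2 → {V2, V9}; color 3 → {V5, V8}; color 4 → {V3, V7}. No two adjacent vertices share a color.

4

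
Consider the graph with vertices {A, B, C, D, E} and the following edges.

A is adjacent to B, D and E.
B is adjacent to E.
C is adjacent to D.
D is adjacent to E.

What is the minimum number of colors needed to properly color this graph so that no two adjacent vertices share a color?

3

A, B, E are pairwise adjacent, so at least 3 colors are needed.
3 colors suffice: A=2, B=3, C=1, D=3, E=1. Every edge joins two different colors.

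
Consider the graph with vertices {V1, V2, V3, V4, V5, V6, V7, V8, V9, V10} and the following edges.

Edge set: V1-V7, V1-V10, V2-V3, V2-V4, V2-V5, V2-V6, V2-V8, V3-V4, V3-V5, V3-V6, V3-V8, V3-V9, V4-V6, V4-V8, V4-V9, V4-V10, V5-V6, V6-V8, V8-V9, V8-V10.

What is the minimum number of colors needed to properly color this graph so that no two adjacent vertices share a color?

5

V2, V3, V4, V6, V8 are mutually adjacent (a clique of size 5), so at least 5 colors are needed.
One proper 5-coloring: V1=1, V2=5, V3=3, V4=2, V5=1, V6=4, V7=2, V8=1, V9=4, V10=3. Every edge joins two different colors.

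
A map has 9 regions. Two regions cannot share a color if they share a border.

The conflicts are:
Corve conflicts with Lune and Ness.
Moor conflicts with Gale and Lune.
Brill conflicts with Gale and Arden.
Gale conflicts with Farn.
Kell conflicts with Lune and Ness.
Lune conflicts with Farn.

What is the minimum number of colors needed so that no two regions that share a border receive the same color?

Moor and Gale conflict, so at least 2 colors are needed.
2 colors suffice: color 1 → {Gale, Lune, Arden, Ness}; color 2 → {Corve, Moor, Brill, Kell, Farn}. No two conflicting regions share a color.

2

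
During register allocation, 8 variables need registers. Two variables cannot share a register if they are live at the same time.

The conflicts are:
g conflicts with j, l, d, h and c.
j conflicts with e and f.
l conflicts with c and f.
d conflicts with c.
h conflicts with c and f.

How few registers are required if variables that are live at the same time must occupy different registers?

3

g, h, c all conflict with each other, so at least 3 registers are needed.
3 registers suffice: register 1 → {g, e, f}; register 2 → {j, c}; register 3 → {l, d, h}. Each listed conflict is separated.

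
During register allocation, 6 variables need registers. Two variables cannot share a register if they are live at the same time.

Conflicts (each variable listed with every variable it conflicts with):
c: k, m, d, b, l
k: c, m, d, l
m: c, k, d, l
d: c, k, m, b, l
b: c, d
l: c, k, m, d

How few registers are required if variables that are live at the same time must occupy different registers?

5

c, k, m, d, l are mutually in conflict, so at least 5 registers are needed.
A valid assignment using 5 registers: c=1, k=5, m=3, d=2, b=3, l=4. No two conflicting variables share a register.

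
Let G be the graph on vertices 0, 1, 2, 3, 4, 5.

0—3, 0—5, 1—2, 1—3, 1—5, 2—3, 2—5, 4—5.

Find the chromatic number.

3

1, 2, 3 form a triangle, so at least 3 colors are needed.
3 colors suffice: color red → {3, 5}; color blue → {0, 1, 4}; color green → {2}. No two adjacent vertices share a color.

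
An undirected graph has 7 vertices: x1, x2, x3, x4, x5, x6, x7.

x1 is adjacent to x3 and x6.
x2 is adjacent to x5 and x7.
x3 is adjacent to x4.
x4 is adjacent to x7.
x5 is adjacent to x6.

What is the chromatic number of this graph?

3

The cycle x2-x7-x4-x3-x1-x6-x5-x2 has odd length 7, so it cannot be 2-colored; at least 3 colors are needed.
3 colors suffice: color 1 → {x3, x5, x7}; color 2 → {x1, x2, x4}; color 3 → {x6}. Every edge joins two different colors.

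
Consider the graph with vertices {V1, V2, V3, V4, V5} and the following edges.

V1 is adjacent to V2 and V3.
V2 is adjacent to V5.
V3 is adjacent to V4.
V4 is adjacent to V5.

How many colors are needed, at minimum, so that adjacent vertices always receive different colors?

3

The cycle V2-V5-V4-V3-V1-V2 has odd length 5, so it cannot be 2-colored; at least 3 colors are needed.
A valid assignment using 3 colors: V1=1, V2=3, V3=2, V4=1, V5=2. Each edge has distinct colors on its endpoints.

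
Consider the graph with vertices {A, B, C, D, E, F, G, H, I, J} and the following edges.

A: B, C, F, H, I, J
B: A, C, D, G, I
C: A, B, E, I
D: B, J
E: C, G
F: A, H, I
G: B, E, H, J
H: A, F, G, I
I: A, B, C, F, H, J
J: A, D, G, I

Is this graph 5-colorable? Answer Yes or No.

The chromatic number is 4. A, F, H, I are pairwise adjacent (a clique of size 4), so at least 4 colors are needed.
4 colors suffice: color red → {D, G, I}; color blue → {A, E}; color green → {B, H, J}; color yellow → {C, F}.
Since 5 ≥ 4, a proper 5-coloring certainly exists.

Yes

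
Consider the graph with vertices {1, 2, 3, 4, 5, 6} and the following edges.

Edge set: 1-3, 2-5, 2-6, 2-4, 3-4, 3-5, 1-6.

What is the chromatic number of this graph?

The cycle 4-3-1-6-2-4 has odd length 5, so it cannot be 2-colored; at least 3 colors are needed.
A valid assignment using 3 colors: 1=blue, 2=red, 3=red, 4=blue, 5=blue, 6=green. No two adjacent vertices share a color.

3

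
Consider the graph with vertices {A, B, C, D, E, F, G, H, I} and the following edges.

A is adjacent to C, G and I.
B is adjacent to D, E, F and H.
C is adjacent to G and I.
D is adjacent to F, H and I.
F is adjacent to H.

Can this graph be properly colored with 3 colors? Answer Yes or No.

B, D, F, H are pairwise adjacent (a clique of size 4), so at least 4 colors are needed.
So 3 colors are not enough.

No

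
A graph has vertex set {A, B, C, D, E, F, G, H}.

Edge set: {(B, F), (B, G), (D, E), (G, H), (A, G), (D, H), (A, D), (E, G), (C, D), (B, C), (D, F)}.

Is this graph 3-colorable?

The chromatic number is 3. The cycle H-D-F-B-G-H has odd length 5, so it cannot be 2-colored; at least 3 colors are needed.
One proper 3-coloring: A=2, B=2, C=3, D=1, E=2, F=3, G=1, H=2.
That is already a proper 3-coloring.

Yes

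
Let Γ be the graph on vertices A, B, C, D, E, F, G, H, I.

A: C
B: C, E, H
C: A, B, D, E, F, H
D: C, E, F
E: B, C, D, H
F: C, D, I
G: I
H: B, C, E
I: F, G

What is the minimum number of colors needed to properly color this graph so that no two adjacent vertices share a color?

B, C, E, H are pairwise adjacent (a clique of size 4), so at least 4 colors are needed.
A valid assignment using 4 colors: A=2, B=4, C=1, D=3, E=2, F=2, G=2, H=3, I=1. Every edge joins two different colors.

4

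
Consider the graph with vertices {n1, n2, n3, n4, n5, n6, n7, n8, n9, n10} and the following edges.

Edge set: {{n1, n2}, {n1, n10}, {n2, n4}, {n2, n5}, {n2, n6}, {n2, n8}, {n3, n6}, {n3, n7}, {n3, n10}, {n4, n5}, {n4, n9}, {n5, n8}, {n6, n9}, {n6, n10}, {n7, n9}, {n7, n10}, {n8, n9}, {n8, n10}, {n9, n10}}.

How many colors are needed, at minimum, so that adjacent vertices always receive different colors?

3

n2, n4, n5 form a triangle, so at least 3 colors are needed.
3 colors suffice: color 1 → {n2, n10}; color 2 → {n1, n3, n5, n9}; color 3 → {n4, n6, n7, n8}. Every edge joins two different colors.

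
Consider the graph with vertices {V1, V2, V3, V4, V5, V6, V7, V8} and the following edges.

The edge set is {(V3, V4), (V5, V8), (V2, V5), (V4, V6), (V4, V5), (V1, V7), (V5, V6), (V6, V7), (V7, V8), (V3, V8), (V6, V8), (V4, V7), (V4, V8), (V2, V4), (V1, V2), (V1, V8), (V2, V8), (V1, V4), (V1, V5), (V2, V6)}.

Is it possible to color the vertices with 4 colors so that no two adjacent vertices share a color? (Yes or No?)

V2, V4, V5, V6, V8 are mutually adjacent (a clique of size 5), so at least 5 colors are needed.
So 4 colors are not enough.

No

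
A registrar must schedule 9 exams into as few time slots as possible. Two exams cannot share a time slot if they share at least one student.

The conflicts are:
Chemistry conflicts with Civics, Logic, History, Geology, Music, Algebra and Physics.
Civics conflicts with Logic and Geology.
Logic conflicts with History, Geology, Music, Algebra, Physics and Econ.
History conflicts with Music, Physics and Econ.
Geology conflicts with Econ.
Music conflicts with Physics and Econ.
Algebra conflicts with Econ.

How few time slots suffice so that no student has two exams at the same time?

5

Chemistry, Logic, History, Music, Physics pairwise conflict, so at least 5 time slots are needed.
A valid assignment using 5 time slots: Chemistry=2, Civics=4, Logic=1, History=3, Geology=3, Music=4, Algebra=3, Physics=5, Econ=2. Each listed conflict is separated.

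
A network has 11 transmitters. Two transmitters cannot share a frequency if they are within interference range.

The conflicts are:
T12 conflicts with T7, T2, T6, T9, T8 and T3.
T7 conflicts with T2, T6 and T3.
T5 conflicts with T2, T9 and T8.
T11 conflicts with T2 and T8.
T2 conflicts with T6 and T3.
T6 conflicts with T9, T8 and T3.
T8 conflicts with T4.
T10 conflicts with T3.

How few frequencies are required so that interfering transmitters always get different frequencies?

T12, T7, T2, T6, T3 pairwise conflict, so at least 5 frequencies are needed.
5 frequencies suffice: frequency 1 → {T5, T11, T6, T10, T4}; frequency 2 → {T12}; frequency 3 → {T2, T9, T8}; frequency 4 → {T3}; frequency 5 → {T7}. Every pair that conflicts lands in different frequencies.

5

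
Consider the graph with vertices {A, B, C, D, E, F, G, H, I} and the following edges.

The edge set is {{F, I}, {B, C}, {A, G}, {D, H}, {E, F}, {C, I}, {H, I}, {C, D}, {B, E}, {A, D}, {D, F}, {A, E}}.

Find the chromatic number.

The cycle C-D-A-E-B-C has odd length 5, so it cannot be 2-colored; at least 3 colors are needed.
3 colors suffice: color 1 → {D, E, G, I}; color 2 → {A, C, F, H}; color 3 → {B}. Each edge has distinct colors on its endpoints.

3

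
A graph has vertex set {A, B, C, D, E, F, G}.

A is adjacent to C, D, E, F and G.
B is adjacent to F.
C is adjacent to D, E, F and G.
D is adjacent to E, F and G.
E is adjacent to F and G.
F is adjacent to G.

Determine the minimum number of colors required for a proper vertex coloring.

A, C, D, E, F, G are pairwise adjacent (a clique of size 6), so at least 6 colors are needed.
6 colors suffice: color 1 → {F}; color 2 → {B, D}; color 3 → {G}; color 4 → {A}; color 5 → {E}; color 6 → {C}. No two adjacent vertices share a color.

6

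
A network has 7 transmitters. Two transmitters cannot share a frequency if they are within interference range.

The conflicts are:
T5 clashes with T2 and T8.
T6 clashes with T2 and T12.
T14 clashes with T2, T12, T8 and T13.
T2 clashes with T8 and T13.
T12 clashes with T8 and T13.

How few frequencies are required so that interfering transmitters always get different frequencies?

3

T14, T12, T13 pairwise conflict, so at least 3 frequencies are needed.
3 frequencies suffice: T5=3, T6=2, T14=3, T2=1, T12=1, T8=2, T13=2. No two conflicting transmitters share a frequency.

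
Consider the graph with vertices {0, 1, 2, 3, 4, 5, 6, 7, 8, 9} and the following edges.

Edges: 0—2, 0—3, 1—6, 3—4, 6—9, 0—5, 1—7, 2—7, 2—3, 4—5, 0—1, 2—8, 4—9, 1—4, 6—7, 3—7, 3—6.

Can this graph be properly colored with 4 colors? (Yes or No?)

The chromatic number is 3. 0, 2, 3 form a triangle, so at least 3 colors are needed.
One proper 3-coloring: 0=b, 1=a, 2=c, 3=a, 4=b, 5=a, 6=c, 7=b, 8=a, 9=a.
Since 4 ≥ 3, a proper 4-coloring certainly exists.

Yes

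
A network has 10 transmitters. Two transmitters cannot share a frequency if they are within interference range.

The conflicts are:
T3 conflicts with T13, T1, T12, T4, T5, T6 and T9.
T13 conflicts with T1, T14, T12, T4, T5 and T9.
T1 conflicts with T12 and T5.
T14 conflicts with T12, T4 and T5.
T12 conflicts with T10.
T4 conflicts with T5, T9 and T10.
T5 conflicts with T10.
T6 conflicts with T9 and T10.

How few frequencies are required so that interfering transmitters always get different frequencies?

4

T3, T13, T1, T12 are mutually in conflict, so at least 4 frequencies are needed.
Using 4 frequencies: T3=1, T13=2, T1=4, T14=1, T12=3, T4=4, T5=3, T6=2, T9=3, T10=1. Each listed conflict is separated.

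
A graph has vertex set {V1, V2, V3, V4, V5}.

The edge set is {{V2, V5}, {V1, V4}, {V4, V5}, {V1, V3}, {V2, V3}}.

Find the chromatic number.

The cycle V1-V3-V2-V5-V4-V1 has odd length 5, so it cannot be 2-colored; at least 3 colors are needed.
A valid assignment using 3 colors: V1=red, V2=red, V3=blue, V4=green, V5=blue. Each edge has distinct colors on its endpoints.

3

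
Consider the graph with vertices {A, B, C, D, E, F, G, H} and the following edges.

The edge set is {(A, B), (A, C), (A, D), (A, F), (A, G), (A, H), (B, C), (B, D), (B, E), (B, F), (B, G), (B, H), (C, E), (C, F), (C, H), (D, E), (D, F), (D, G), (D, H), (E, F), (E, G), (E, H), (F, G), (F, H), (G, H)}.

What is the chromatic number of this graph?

A, B, D, F, G, H are mutually adjacent (a clique of size 6), so at least 6 colors are needed.
A valid assignment using 6 colors: A=4, B=3, C=5, D=6, E=4, F=1, G=5, H=2. Each edge has distinct colors on its endpoints.

6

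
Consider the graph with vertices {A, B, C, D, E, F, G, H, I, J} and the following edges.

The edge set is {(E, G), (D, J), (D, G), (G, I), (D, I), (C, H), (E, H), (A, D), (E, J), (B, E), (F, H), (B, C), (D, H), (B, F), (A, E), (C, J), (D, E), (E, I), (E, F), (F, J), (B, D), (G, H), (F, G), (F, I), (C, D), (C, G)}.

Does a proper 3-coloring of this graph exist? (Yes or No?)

No

C, D, G, H are mutually adjacent (a clique of size 4), so at least 4 colors are needed.
So 3 colors are not enough.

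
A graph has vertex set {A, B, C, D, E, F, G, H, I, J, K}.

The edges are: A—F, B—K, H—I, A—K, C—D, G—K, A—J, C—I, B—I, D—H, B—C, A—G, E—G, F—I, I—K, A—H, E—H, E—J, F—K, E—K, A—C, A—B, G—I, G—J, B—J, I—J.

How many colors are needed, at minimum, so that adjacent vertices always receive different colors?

A, B, C are pairwise adjacent, so at least 3 colors are needed.
3 colors suffice: A=1, B=3, C=2, D=1, E=1, F=3, G=3, H=2, I=1, J=2, K=2. Every edge joins two different colors.

3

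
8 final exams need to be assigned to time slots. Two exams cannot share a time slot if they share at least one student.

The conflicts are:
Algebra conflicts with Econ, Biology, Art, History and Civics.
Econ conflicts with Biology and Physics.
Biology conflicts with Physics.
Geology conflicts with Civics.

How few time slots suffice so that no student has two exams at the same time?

3

Algebra, Econ, Biology pairwise conflict, so at least 3 time slots are needed.
3 time slots suffice: Algebra=1, Econ=2, Biology=3, Physics=1, Art=2, History=2, Geology=1, Civics=2. Every pair that conflicts lands in different time slots.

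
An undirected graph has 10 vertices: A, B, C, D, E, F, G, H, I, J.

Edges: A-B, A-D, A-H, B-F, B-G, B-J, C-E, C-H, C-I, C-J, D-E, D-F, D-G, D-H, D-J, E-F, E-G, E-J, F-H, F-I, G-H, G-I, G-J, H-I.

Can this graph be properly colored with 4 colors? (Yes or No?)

The chromatic number is 4. D, E, G, J are pairwise adjacent (a clique of size 4), so at least 4 colors are needed.
4 colors suffice: color 1 → {B, E, H}; color 2 → {A, C, F, G}; color 3 → {D, I}; color 4 → {J}.
That is already a proper 4-coloring.

Yes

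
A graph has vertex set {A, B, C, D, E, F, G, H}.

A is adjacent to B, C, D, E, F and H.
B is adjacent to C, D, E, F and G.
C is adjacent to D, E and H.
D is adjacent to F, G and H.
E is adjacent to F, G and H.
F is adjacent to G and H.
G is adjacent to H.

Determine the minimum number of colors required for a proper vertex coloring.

E, F, G, H are mutually adjacent (a clique of size 4), so at least 4 colors are needed.
4 colors suffice: A=4, B=3, C=2, D=1, E=1, F=2, G=4, H=3. Every edge joins two different colors.

4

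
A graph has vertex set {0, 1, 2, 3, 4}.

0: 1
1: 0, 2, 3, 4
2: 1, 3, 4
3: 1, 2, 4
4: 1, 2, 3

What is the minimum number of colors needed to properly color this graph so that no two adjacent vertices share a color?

4

1, 2, 3, 4 form a clique, so at least 4 colors are needed.
4 colors suffice: color red → {1}; color blue → {0, 2}; color green → {4}; color yellow → {3}. Every edge joins two different colors.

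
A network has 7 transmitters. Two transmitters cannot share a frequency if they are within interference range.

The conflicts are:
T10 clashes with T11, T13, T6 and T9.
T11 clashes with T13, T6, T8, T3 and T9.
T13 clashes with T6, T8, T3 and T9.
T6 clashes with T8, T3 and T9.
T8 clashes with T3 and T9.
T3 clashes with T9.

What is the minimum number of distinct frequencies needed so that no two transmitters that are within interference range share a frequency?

T11, T13, T6, T8, T3, T9 are mutually in conflict, so at least 6 frequencies are needed.
Using 6 frequencies: T10=5, T11=2, T13=3, T6=4, T8=6, T3=5, T9=1. No two conflicting transmitters share a frequency.

6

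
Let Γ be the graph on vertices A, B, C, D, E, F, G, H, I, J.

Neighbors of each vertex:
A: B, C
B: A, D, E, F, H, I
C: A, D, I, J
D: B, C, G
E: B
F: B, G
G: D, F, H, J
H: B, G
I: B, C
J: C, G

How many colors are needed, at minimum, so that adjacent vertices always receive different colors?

2

D and G are adjacent, so at least 2 colors are needed.
A valid assignment using 2 colors: A=2, B=1, C=1, D=2, E=2, F=2, G=1, H=2, I=2, J=2. Every edge joins two different colors.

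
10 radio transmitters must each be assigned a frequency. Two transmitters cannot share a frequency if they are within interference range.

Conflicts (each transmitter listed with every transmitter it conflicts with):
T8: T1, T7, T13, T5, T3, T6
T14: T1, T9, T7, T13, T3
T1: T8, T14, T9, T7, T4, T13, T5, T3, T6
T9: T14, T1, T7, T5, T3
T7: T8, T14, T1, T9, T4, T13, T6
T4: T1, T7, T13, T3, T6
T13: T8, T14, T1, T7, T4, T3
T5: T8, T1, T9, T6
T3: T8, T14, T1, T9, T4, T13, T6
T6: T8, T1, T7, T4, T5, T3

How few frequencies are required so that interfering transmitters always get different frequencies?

T14, T1, T13, T3 are mutually in conflict, so at least 4 frequencies are needed.
A valid assignment using 4 frequencies: T8=4, T14=4, T1=1, T9=3, T7=2, T4=4, T13=3, T5=2, T3=2, T6=3. No two conflicting transmitters share a frequency.

4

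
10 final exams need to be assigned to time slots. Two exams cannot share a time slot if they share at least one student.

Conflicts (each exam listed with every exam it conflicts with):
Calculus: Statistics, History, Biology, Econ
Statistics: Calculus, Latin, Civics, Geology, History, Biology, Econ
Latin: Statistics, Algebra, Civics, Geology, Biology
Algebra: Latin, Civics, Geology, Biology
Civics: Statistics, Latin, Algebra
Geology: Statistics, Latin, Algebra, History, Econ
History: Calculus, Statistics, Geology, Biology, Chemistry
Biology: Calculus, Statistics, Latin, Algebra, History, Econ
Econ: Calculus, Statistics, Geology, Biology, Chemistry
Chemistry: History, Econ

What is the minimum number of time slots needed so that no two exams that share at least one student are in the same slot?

Calculus, Statistics, History, Biology all conflict with each other, so at least 4 time slots are needed.
4 time slots suffice: Calculus=4, Statistics=1, Latin=3, Algebra=1, Civics=2, Geology=2, History=3, Biology=2, Econ=3, Chemistry=1. No two conflicting exams share a time slot.

4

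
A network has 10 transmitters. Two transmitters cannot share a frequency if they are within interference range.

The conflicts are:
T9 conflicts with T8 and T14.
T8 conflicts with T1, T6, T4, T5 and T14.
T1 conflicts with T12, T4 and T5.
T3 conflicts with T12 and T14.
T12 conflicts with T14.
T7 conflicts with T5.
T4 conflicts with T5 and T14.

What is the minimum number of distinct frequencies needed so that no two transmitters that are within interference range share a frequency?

4

T8, T1, T4, T5 are mutually in conflict, so at least 4 frequencies are needed.
A valid assignment using 4 frequencies: T9=3, T8=1, T1=2, T3=3, T6=2, T12=1, T7=1, T4=3, T5=4, T14=2. Each listed conflict is separated.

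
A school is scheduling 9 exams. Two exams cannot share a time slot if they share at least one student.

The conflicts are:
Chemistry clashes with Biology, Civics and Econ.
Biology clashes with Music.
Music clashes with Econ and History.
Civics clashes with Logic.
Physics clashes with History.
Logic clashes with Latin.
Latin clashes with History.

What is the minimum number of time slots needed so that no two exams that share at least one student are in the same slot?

The cycle Latin-History-Music-Biology-Chemistry-Civics-Logic-Latin has odd length 7, so it cannot be 2-colored; at least 3 time slots are needed.
3 time slots suffice: time slot 1 → {Chemistry, Logic, History}; time slot 2 → {Music, Civics, Physics, Latin}; time slot 3 → {Biology, Econ}. No two conflicting exams share a time slot.

3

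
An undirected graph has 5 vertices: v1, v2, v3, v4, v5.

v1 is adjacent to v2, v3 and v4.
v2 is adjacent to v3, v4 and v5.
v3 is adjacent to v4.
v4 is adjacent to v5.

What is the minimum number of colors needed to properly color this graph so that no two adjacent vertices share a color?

v1, v2, v3, v4 are pairwise adjacent (a clique of size 4), so at least 4 colors are needed.
4 colors suffice: color 1 → {v4}; color 2 → {v2}; color 3 → {v3, v5}; color 4 → {v1}. Each edge has distinct colors on its endpoints.

4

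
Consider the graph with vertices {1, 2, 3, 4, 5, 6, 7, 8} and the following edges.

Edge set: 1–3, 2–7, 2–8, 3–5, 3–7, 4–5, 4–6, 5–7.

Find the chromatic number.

3

3, 5, 7 form a triangle, so at least 3 colors are needed.
3 colors suffice: color red → {2, 3, 4}; color blue → {1, 6, 7, 8}; color green → {5}. Every edge joins two different colors.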